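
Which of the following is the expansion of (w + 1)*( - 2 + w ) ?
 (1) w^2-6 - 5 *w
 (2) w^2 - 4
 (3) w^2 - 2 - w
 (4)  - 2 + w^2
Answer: 3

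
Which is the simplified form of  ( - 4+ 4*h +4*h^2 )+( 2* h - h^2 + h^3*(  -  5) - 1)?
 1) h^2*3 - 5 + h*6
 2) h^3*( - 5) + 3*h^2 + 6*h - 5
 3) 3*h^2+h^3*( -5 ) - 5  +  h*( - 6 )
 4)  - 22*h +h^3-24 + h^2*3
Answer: 2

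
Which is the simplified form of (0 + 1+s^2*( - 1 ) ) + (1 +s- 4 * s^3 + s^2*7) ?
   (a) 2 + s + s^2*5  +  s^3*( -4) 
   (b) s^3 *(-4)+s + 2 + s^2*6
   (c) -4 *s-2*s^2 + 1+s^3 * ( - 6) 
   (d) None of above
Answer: b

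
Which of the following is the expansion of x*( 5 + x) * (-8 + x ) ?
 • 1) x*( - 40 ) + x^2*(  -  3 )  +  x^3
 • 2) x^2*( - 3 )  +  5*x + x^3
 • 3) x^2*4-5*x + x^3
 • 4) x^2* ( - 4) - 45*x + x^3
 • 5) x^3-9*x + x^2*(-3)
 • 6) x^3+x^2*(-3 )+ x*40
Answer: 1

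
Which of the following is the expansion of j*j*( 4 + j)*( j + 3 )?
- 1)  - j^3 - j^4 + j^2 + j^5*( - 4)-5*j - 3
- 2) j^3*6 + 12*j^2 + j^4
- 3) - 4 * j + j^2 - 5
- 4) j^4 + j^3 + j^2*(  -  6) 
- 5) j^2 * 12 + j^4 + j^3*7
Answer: 5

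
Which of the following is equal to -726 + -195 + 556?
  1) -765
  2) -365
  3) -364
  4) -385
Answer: 2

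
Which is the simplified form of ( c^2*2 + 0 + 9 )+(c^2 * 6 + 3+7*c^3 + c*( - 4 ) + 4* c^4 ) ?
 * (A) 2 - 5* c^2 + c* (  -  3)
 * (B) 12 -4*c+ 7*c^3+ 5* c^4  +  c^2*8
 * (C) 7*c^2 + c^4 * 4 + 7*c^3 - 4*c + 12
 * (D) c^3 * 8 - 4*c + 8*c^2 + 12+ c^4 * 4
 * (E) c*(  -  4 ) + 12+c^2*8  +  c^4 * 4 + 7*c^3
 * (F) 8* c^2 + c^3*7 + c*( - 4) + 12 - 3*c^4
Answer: E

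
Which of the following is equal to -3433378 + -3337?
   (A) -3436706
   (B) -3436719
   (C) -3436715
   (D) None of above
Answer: C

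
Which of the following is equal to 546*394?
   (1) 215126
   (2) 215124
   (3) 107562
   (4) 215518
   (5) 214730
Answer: 2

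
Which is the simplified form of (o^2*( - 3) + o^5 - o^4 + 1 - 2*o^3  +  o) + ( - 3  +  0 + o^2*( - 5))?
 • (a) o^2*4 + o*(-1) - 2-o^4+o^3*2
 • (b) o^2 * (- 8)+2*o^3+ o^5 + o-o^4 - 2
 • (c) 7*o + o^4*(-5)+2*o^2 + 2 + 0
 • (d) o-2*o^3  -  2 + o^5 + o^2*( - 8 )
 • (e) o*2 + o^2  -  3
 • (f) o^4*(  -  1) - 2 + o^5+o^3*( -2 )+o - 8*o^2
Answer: f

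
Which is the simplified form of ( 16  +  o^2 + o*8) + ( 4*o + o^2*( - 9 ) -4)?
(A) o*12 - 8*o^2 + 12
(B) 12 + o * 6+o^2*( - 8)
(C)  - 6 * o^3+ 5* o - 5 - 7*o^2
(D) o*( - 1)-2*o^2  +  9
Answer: A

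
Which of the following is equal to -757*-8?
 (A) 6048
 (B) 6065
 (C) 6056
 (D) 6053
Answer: C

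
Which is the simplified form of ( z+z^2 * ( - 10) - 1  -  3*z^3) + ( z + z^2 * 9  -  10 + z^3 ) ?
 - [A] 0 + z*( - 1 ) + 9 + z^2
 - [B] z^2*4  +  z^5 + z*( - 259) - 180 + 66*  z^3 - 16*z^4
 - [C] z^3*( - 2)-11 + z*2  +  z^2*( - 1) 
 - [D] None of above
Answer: C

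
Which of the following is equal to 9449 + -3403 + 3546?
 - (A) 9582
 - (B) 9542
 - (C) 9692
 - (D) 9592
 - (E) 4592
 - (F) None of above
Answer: D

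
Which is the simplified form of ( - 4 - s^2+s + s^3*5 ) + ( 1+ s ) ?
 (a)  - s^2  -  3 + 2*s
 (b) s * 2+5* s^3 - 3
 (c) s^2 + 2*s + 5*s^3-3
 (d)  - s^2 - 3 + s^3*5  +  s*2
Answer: d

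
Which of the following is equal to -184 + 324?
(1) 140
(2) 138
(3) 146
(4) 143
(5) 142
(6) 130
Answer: 1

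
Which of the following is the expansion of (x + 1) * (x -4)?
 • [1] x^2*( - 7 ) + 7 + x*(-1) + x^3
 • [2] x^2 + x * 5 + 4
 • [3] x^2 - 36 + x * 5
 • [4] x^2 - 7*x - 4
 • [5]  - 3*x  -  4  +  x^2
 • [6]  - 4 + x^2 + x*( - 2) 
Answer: 5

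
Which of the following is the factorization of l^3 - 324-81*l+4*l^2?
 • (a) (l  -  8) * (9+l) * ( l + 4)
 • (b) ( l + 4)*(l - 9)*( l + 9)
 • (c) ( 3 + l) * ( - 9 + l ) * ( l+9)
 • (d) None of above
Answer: b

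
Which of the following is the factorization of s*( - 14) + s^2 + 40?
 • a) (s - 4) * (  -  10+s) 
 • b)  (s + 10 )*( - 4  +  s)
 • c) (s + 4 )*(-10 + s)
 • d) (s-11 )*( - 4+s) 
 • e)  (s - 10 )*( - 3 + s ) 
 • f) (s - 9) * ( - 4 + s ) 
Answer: a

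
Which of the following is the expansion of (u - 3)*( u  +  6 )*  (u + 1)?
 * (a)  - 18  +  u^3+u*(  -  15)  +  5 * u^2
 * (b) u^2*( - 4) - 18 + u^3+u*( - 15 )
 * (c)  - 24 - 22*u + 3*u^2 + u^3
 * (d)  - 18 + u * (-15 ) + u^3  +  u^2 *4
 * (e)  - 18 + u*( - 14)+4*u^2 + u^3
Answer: d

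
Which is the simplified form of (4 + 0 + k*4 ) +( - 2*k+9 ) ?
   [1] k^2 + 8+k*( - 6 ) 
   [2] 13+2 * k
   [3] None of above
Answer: 2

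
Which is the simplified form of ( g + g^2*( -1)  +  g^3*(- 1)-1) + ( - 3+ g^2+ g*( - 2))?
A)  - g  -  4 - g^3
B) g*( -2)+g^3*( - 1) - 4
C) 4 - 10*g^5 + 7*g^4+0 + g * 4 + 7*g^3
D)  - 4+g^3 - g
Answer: A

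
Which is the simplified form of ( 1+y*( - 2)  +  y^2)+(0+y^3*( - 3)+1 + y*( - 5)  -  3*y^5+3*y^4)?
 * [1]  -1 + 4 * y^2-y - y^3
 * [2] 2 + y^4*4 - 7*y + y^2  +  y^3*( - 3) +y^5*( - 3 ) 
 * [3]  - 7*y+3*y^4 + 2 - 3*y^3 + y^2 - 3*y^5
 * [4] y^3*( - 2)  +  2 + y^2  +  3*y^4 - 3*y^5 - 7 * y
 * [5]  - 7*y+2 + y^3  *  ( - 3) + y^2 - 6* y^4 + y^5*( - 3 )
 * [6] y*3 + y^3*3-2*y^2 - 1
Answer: 3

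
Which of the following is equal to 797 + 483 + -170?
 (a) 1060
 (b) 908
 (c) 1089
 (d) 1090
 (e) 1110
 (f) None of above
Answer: e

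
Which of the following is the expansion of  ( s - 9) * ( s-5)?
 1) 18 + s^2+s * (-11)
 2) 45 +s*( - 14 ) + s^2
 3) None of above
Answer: 2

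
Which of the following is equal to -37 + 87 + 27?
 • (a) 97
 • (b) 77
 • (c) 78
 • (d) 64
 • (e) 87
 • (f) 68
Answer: b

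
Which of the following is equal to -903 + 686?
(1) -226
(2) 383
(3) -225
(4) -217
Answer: 4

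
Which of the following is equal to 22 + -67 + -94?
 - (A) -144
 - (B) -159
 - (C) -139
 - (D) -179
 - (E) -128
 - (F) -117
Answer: C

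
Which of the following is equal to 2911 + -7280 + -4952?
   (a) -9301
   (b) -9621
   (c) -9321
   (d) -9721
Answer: c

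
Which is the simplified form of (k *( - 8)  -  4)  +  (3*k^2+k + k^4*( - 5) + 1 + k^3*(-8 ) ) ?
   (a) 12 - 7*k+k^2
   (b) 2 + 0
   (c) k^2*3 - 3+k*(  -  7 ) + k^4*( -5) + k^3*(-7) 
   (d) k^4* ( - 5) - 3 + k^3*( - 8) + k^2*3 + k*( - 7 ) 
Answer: d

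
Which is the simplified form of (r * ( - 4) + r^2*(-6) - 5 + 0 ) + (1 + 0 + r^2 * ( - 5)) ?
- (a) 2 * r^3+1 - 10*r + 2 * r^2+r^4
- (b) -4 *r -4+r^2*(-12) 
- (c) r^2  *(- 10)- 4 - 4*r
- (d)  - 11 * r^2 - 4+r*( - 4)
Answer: d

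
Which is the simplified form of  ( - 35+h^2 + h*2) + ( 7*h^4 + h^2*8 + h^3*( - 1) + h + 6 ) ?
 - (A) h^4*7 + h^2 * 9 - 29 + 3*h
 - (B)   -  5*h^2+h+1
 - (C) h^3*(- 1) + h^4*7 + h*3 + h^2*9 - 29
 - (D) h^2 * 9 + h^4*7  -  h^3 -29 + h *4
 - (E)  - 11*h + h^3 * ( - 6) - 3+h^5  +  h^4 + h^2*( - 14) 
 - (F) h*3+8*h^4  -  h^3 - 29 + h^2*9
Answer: C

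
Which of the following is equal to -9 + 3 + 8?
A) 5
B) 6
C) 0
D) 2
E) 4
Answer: D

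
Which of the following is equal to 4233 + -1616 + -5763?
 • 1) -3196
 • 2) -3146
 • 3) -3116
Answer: 2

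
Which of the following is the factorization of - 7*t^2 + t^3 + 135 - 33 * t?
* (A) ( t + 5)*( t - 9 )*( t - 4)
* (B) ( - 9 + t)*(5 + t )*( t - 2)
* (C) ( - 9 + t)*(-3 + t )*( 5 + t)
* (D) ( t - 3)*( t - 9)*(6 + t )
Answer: C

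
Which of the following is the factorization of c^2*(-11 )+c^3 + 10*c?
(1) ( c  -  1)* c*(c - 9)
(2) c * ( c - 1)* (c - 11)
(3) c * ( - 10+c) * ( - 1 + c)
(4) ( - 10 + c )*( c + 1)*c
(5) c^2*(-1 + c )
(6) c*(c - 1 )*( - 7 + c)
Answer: 3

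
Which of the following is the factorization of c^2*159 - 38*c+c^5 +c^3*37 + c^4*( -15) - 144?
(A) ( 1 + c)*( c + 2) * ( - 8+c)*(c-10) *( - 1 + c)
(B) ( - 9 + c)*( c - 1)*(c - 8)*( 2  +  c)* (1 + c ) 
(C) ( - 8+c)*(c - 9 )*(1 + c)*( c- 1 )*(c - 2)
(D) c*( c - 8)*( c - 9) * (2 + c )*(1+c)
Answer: B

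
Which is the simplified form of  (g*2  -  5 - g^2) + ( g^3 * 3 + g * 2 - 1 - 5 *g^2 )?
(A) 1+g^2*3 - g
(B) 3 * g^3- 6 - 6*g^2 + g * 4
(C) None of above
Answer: B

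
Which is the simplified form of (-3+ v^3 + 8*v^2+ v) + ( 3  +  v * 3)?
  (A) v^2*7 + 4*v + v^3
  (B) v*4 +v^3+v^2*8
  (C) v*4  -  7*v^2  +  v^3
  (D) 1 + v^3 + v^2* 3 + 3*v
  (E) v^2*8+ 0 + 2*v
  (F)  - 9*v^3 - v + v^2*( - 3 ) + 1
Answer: B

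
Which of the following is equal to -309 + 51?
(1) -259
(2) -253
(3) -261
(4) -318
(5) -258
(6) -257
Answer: 5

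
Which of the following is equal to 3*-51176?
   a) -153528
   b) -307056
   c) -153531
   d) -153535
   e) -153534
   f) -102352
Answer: a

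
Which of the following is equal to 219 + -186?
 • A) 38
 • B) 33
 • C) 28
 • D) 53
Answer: B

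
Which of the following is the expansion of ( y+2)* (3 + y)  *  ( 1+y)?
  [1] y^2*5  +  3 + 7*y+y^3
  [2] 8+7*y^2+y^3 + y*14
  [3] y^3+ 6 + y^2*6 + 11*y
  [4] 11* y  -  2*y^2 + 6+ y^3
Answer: 3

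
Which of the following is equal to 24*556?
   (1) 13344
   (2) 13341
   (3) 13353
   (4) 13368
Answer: 1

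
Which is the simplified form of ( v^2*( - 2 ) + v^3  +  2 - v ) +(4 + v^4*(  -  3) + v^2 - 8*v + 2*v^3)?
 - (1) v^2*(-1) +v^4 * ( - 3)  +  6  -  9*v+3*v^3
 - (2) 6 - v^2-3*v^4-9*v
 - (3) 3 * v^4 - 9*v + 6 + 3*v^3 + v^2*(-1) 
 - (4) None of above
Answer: 1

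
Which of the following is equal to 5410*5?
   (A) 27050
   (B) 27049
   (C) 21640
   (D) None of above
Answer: A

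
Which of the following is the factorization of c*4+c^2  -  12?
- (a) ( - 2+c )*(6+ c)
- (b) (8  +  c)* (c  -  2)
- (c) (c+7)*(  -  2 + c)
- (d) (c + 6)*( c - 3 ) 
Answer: a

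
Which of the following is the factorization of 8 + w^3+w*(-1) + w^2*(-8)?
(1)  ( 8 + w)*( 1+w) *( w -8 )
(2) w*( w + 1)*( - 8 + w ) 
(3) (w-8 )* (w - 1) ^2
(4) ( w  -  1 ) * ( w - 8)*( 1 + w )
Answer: 4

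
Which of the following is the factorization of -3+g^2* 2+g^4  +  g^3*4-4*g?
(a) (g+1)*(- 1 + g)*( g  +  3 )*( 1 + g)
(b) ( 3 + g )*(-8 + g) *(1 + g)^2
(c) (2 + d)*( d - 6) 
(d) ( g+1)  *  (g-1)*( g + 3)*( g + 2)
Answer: a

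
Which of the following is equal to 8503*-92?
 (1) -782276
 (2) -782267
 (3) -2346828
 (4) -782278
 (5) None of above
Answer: 1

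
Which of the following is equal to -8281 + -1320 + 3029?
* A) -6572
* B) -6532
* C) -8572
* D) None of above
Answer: A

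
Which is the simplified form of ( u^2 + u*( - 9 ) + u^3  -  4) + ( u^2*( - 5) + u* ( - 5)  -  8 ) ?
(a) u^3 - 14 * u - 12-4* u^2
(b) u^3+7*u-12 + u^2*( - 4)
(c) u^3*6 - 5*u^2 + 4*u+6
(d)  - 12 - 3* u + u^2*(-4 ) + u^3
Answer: a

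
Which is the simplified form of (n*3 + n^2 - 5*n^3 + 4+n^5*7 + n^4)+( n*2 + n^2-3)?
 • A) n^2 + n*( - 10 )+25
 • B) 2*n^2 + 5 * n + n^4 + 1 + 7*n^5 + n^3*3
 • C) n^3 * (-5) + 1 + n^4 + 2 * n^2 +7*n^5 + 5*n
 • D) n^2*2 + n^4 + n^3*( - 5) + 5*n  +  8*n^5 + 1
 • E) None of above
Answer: C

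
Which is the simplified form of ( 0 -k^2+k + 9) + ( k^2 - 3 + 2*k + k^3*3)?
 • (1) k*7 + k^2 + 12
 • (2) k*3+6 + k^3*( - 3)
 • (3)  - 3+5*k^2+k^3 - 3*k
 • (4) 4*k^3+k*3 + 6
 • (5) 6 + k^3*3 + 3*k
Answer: 5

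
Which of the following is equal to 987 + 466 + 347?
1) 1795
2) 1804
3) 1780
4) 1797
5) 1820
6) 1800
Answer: 6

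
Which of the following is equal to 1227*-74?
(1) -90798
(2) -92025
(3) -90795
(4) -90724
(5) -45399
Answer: 1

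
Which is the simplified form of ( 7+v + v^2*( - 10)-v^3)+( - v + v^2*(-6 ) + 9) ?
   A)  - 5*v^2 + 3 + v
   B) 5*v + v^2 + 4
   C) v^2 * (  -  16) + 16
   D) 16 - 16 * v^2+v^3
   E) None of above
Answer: E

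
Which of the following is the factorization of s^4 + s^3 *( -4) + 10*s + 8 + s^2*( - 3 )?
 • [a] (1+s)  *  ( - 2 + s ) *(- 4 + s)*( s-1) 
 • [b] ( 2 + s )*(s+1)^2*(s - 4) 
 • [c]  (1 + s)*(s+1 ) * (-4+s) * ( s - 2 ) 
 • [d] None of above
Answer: c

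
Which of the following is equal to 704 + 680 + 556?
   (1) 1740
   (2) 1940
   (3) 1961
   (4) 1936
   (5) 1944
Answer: 2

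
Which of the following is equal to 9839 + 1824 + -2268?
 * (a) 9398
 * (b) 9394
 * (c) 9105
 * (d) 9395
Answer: d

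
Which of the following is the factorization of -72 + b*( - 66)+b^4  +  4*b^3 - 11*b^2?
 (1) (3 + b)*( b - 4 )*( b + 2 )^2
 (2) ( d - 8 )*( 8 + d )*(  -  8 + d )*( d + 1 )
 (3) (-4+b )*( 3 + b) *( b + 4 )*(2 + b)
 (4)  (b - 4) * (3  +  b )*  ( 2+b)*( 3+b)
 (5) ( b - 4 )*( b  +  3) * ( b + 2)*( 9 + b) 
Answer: 4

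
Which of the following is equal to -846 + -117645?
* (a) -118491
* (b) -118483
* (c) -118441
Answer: a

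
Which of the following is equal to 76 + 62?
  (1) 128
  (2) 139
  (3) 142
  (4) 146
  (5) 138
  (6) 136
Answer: 5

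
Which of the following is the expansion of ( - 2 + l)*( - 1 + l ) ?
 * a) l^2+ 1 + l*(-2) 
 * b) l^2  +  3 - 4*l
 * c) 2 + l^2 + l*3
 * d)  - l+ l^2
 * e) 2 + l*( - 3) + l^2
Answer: e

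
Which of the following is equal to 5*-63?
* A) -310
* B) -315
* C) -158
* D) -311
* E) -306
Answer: B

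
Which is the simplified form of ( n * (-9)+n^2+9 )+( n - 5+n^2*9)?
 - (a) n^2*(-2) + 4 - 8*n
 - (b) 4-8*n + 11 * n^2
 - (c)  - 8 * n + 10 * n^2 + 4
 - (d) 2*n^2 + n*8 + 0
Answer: c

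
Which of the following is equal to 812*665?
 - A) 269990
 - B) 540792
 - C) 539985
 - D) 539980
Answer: D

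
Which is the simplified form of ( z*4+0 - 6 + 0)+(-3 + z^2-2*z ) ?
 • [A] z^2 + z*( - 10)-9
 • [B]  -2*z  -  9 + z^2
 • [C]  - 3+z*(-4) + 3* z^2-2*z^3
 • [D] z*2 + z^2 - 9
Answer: D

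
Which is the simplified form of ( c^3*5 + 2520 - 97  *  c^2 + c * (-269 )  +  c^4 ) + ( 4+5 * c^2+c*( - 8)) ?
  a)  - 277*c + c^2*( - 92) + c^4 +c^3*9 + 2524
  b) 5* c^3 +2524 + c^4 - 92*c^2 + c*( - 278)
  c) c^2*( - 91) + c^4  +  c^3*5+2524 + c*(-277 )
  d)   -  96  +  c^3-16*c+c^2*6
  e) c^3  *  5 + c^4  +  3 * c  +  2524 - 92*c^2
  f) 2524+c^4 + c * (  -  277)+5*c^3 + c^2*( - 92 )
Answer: f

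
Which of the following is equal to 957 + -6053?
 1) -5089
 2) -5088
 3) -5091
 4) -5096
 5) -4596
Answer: 4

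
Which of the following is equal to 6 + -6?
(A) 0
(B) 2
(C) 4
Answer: A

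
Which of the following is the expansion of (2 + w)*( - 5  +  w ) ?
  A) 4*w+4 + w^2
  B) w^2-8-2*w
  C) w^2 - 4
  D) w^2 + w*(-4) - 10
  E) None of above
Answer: E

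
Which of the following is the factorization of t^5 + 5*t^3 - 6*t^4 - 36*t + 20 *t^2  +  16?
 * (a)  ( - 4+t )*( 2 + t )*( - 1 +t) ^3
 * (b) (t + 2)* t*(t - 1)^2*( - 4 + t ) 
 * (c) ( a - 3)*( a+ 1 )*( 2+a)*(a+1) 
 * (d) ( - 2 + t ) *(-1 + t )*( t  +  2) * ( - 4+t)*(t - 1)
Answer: d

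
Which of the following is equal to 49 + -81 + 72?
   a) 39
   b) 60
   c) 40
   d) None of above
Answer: c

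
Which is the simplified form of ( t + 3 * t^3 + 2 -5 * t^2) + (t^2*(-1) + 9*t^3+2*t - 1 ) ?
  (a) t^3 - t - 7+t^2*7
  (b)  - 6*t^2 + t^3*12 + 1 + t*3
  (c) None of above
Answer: b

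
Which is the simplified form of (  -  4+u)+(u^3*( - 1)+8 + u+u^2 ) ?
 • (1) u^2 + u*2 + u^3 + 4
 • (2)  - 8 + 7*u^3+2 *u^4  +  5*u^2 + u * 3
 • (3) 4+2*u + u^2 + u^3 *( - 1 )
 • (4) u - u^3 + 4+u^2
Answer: 3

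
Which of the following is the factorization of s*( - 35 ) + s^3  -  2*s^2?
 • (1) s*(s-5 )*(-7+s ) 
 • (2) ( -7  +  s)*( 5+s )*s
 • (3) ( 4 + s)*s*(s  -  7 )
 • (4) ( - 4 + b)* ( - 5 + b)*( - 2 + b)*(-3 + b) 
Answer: 2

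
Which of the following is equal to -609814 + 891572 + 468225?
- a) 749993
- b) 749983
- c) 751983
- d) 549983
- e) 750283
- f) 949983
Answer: b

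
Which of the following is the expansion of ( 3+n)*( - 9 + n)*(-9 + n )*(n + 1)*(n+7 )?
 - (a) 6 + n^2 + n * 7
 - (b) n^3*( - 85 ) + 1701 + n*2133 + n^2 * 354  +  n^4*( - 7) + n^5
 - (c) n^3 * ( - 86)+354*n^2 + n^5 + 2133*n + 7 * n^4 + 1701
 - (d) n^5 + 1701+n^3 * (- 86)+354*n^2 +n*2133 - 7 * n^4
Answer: d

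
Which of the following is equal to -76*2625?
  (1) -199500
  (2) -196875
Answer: 1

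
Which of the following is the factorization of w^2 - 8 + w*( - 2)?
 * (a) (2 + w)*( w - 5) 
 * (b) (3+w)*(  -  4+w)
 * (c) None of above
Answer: c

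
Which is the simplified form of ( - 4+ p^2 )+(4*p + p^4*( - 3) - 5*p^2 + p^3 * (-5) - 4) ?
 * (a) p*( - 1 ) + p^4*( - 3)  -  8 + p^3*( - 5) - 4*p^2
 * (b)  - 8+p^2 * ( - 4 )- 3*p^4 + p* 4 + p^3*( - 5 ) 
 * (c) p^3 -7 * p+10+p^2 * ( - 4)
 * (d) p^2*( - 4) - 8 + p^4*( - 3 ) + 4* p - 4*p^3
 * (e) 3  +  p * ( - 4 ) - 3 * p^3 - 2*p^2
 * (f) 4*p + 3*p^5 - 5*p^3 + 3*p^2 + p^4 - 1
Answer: b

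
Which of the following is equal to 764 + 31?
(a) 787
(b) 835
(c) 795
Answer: c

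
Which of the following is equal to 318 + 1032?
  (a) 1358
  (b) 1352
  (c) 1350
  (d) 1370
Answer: c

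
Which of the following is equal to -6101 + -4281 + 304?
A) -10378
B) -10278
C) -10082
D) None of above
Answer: D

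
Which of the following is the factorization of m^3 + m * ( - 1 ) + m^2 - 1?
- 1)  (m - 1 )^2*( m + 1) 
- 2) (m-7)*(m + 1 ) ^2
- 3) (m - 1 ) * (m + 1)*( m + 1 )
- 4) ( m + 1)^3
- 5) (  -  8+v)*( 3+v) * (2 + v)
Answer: 3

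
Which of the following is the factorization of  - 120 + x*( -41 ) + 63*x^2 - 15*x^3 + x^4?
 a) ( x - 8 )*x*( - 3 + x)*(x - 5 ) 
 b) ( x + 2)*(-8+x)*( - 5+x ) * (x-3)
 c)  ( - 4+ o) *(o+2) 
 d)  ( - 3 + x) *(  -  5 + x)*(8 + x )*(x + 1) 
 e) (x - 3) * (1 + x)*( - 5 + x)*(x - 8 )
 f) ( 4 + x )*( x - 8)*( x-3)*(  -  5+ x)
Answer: e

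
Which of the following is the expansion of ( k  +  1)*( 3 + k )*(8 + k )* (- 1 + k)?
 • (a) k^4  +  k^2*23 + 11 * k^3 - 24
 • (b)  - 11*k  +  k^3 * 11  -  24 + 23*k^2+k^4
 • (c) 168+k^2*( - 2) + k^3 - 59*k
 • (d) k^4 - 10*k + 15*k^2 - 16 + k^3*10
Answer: b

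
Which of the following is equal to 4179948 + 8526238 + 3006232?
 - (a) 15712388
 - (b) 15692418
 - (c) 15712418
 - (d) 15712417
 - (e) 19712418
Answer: c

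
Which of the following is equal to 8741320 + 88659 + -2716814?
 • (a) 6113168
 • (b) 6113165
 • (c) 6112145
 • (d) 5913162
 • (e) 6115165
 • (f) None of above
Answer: b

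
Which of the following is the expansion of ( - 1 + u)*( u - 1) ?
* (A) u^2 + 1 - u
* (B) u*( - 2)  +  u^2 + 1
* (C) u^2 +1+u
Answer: B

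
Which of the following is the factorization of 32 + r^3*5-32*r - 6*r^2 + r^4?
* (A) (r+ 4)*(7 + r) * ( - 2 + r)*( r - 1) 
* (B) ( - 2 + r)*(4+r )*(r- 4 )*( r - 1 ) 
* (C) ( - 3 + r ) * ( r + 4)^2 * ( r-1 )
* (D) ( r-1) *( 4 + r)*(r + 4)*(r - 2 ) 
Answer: D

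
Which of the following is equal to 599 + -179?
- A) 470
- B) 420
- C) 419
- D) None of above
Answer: B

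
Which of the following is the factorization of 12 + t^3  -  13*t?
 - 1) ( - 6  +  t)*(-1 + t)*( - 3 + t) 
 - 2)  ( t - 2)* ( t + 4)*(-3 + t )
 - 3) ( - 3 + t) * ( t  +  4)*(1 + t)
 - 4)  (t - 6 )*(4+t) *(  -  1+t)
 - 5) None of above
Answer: 5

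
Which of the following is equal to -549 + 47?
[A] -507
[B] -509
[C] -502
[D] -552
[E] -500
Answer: C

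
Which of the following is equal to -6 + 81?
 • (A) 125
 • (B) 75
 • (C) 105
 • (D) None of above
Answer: B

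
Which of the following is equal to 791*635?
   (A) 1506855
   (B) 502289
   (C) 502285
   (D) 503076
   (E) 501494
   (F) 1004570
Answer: C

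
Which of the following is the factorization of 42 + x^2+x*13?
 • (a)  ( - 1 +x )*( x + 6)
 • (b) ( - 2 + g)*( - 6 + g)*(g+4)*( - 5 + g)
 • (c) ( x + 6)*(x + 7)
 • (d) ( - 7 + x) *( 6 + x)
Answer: c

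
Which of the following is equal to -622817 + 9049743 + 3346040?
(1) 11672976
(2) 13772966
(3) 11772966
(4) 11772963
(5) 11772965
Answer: 3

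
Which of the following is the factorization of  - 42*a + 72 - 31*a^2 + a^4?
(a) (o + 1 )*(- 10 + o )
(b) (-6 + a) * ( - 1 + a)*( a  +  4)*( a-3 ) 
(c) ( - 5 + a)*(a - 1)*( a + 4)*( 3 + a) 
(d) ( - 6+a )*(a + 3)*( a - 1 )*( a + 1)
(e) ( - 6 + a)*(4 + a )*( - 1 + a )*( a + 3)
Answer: e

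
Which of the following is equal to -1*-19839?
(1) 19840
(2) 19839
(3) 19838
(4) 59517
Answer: 2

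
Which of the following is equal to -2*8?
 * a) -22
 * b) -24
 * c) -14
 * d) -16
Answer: d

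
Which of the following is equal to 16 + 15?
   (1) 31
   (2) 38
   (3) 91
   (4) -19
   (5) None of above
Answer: 1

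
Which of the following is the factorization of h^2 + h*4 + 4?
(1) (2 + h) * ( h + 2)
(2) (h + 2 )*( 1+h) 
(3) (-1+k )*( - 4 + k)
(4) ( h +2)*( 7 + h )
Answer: 1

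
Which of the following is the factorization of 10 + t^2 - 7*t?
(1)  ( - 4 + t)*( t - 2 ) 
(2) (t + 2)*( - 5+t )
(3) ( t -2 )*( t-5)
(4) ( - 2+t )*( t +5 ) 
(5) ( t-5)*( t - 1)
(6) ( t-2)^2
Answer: 3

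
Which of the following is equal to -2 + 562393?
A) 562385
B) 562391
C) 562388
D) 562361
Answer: B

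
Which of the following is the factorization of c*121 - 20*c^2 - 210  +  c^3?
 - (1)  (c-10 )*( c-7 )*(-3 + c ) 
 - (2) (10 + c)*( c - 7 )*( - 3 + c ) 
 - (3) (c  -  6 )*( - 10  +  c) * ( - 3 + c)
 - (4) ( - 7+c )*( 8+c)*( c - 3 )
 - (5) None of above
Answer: 1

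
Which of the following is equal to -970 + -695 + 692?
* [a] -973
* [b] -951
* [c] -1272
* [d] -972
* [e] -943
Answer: a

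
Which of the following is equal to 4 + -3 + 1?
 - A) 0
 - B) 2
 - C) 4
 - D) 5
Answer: B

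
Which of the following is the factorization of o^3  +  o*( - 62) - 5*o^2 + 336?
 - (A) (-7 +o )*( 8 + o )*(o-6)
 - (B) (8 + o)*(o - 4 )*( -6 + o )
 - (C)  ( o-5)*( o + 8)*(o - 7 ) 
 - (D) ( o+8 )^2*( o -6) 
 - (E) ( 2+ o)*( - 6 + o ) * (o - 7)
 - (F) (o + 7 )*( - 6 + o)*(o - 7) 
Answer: A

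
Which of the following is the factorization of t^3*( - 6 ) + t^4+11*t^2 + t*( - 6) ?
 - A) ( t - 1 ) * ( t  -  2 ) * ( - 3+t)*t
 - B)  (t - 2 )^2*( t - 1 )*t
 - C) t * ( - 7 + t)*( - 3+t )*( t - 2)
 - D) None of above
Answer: A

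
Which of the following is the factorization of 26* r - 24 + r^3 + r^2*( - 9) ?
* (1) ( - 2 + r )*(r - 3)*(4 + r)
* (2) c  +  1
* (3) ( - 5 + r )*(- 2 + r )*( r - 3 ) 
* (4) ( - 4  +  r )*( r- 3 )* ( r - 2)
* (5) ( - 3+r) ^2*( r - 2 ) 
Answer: 4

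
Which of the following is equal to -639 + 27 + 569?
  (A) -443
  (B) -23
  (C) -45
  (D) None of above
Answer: D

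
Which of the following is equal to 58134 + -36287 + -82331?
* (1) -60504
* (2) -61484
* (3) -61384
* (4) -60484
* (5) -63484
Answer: 4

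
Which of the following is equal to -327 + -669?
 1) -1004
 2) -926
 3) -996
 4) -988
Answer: 3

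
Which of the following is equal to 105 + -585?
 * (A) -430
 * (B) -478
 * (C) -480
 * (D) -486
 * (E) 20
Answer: C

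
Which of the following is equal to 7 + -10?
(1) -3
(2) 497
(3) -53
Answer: 1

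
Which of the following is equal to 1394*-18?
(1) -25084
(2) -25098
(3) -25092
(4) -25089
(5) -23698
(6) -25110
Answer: 3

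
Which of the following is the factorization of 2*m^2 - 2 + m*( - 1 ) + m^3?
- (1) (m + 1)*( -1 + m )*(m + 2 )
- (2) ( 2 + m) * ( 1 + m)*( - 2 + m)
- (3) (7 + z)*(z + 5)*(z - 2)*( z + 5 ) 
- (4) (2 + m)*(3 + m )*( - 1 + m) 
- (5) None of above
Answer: 1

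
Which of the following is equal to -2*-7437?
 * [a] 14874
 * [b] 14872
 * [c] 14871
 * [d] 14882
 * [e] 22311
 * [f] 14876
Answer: a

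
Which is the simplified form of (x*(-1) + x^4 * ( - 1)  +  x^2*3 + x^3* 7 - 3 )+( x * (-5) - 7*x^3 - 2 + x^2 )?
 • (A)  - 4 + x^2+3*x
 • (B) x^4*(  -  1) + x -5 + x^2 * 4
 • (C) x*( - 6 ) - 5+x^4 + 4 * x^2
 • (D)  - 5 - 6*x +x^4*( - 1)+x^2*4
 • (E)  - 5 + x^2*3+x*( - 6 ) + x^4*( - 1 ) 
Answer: D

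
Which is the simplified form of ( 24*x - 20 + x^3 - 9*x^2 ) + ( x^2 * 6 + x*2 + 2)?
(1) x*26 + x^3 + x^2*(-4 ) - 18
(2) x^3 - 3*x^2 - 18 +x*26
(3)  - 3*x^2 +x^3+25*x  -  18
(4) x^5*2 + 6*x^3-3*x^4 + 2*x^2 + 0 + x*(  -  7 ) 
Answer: 2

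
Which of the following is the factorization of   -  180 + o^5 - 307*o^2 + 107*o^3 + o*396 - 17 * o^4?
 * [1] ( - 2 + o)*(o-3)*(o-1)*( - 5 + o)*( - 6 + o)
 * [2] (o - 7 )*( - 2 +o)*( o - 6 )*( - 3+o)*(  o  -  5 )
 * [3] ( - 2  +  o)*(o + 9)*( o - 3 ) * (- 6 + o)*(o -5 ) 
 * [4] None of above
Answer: 1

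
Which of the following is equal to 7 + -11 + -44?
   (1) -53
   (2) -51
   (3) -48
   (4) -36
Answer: 3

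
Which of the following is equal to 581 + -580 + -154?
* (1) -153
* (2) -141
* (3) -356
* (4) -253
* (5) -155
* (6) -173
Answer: 1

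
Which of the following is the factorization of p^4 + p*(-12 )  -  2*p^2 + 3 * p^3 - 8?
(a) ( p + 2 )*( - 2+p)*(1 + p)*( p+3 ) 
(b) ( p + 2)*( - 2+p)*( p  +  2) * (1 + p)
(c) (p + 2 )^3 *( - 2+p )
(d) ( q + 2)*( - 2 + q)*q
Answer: b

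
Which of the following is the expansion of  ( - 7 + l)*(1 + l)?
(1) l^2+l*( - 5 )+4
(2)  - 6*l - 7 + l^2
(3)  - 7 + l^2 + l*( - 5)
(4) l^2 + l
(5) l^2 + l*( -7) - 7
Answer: 2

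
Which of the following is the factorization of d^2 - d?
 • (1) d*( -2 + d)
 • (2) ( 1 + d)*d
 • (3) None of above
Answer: 3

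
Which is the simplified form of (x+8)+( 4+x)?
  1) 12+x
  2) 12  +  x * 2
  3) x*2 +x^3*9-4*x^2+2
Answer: 2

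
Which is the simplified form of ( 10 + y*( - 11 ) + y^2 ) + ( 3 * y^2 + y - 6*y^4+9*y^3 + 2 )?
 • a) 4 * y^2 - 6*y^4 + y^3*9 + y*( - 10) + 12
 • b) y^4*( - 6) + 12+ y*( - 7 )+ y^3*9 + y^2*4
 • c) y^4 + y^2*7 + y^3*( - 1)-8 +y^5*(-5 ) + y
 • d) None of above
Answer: a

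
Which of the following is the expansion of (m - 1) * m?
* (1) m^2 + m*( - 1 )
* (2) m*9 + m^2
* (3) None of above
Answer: 1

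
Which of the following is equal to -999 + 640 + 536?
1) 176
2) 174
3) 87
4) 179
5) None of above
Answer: 5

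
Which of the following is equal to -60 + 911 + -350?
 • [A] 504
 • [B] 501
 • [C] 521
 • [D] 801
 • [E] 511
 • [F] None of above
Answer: B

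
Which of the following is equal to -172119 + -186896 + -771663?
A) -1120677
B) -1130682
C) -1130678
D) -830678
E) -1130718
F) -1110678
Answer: C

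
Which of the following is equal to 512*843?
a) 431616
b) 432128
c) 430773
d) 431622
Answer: a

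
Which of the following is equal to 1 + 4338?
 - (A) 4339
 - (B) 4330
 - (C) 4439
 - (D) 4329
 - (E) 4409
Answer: A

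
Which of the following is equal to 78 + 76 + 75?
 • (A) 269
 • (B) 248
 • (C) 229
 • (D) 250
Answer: C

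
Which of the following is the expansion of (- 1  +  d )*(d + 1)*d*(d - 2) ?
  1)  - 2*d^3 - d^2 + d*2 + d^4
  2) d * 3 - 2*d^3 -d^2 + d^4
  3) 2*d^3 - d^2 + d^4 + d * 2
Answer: 1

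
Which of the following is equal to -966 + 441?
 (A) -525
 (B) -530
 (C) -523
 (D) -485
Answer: A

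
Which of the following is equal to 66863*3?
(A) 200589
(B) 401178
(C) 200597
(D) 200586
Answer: A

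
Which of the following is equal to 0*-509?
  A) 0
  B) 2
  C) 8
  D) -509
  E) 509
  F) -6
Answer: A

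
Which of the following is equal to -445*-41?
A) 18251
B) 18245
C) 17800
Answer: B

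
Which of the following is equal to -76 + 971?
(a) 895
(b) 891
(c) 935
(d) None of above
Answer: a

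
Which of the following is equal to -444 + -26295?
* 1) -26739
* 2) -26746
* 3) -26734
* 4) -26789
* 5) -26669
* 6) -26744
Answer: 1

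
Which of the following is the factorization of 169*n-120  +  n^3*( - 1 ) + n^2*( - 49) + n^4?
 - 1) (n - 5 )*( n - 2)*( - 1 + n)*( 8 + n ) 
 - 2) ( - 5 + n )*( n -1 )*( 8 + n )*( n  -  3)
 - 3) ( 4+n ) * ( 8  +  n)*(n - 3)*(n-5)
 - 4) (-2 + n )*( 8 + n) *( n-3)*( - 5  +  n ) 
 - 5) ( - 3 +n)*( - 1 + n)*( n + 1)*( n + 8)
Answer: 2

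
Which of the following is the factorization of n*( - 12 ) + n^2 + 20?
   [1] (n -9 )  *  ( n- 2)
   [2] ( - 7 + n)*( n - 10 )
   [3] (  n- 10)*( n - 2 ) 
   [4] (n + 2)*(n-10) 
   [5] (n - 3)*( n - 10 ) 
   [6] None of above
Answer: 3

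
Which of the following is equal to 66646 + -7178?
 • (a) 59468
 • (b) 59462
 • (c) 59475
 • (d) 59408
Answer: a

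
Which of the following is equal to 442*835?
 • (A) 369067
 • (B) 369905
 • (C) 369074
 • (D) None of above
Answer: D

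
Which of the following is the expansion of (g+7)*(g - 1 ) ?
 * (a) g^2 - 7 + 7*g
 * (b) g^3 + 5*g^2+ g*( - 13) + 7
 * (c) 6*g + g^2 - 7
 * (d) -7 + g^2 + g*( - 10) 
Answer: c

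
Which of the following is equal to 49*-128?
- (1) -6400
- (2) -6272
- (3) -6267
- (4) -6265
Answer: 2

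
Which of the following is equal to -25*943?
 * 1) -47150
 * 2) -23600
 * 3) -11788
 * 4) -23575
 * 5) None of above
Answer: 4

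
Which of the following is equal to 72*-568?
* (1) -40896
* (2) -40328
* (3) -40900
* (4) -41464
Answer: 1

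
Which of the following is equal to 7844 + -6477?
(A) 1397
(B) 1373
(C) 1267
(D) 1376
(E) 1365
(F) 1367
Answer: F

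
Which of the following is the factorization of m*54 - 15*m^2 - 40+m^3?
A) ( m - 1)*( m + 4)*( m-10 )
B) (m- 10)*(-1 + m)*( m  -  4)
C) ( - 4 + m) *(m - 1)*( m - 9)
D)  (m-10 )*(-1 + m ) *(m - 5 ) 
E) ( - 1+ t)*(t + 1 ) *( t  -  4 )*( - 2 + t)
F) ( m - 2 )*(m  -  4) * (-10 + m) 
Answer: B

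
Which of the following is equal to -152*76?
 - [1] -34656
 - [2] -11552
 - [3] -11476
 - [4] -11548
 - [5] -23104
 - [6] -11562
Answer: 2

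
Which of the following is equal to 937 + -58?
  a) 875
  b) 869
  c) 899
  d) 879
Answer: d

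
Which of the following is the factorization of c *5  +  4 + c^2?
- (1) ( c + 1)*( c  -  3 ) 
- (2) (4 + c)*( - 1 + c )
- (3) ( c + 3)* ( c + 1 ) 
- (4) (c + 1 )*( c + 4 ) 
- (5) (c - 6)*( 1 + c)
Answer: 4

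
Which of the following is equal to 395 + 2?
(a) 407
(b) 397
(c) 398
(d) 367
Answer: b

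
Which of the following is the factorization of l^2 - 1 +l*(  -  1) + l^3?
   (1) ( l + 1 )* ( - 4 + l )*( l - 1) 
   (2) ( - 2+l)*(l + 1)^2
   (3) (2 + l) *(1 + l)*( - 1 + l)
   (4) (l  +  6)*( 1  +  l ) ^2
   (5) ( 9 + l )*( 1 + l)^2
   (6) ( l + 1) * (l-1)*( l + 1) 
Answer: 6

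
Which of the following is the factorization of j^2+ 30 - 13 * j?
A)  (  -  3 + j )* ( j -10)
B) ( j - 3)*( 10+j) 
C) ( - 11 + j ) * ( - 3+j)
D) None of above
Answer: A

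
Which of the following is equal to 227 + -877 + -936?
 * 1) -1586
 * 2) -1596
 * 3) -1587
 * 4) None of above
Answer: 1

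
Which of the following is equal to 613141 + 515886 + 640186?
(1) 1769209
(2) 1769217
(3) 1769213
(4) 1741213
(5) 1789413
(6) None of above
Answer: 3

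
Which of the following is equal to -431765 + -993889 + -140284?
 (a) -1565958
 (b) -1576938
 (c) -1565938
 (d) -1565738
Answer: c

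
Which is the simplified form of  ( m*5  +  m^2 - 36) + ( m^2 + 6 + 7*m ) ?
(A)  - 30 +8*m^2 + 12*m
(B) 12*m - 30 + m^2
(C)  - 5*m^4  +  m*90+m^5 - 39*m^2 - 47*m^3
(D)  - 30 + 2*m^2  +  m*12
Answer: D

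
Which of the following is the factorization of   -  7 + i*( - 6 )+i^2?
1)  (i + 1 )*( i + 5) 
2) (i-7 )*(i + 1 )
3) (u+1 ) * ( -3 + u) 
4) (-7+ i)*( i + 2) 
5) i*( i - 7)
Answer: 2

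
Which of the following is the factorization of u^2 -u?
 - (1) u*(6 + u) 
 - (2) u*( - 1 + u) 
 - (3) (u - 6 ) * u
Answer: 2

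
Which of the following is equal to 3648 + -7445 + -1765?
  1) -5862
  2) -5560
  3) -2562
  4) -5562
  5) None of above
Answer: 4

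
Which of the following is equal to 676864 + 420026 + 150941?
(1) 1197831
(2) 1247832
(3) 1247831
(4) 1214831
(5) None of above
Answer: 3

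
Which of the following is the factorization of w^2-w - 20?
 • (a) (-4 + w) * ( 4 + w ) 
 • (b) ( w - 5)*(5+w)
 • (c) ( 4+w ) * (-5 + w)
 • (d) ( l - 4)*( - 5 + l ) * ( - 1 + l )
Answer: c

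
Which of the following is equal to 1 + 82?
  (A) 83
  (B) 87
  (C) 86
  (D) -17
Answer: A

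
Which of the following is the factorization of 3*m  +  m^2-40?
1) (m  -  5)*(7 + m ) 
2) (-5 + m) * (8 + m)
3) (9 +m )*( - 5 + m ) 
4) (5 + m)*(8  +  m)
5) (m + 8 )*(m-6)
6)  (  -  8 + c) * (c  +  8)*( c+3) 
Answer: 2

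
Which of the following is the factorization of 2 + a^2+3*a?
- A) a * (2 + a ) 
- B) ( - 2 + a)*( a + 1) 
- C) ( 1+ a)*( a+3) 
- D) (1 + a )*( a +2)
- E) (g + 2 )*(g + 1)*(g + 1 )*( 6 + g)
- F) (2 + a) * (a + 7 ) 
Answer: D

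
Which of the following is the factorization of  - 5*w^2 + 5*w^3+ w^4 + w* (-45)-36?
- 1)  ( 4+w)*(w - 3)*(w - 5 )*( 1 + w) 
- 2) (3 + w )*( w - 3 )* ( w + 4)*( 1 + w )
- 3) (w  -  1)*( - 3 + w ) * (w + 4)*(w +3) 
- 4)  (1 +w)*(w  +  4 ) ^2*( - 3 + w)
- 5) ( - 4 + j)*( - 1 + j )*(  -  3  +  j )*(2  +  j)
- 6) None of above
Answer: 2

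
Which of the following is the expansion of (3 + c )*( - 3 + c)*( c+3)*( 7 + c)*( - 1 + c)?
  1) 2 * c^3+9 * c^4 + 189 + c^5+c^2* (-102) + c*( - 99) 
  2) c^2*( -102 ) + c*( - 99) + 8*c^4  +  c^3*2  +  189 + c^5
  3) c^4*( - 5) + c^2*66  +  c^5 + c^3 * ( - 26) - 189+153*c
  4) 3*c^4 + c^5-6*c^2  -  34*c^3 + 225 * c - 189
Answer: 1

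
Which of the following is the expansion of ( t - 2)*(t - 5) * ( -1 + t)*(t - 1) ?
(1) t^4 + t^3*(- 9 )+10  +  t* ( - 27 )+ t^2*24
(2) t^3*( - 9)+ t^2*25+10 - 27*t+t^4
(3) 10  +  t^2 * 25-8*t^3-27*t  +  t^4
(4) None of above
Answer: 2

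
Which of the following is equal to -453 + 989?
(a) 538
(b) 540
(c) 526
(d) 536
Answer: d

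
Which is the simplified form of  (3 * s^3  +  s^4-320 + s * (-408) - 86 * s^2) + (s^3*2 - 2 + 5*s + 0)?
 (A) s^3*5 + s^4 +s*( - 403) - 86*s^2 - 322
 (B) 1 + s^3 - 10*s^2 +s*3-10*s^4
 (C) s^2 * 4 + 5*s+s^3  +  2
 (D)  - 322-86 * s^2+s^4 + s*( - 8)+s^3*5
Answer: A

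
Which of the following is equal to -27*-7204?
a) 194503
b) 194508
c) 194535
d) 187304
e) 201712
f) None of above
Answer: b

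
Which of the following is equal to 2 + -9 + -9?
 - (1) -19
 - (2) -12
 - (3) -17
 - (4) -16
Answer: 4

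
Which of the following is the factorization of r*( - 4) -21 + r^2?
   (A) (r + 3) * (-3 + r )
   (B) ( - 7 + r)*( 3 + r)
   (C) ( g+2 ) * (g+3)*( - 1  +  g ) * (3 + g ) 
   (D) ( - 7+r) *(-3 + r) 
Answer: B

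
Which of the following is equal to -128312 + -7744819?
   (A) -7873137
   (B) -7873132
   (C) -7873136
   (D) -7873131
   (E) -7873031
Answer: D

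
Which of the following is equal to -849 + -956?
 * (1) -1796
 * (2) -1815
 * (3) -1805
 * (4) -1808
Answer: 3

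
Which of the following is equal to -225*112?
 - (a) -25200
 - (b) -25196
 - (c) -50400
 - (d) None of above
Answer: a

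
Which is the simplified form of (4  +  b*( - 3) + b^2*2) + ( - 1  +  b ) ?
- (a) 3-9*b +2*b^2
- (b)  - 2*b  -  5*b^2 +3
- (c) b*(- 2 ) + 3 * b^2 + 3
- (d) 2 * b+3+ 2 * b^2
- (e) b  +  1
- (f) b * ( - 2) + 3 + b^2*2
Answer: f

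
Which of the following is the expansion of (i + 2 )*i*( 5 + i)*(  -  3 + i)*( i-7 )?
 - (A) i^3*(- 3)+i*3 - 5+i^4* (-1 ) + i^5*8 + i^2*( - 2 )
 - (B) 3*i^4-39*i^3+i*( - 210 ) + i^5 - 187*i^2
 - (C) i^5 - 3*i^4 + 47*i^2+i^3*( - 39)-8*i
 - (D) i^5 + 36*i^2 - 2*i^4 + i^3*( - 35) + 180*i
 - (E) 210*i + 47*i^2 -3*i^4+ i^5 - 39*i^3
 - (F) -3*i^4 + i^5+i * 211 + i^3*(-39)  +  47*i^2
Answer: E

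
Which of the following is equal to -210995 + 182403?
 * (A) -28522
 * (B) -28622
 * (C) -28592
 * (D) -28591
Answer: C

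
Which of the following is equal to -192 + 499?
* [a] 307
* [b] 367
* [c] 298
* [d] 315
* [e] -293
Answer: a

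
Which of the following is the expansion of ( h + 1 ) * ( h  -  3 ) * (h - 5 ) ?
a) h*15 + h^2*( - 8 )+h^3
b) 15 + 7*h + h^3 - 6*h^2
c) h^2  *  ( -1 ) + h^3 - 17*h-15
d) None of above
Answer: d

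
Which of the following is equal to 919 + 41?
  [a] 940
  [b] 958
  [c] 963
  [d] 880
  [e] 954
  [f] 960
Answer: f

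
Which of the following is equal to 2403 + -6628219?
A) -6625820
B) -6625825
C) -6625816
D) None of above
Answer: C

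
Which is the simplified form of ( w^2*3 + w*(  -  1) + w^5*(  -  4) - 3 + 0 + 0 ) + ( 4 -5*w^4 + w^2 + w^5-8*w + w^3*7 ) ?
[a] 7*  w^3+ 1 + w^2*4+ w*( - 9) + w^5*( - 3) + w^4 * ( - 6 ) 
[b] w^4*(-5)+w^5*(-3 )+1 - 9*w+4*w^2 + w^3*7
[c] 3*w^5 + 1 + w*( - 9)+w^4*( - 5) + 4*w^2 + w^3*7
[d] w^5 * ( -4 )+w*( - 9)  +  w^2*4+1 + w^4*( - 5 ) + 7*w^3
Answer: b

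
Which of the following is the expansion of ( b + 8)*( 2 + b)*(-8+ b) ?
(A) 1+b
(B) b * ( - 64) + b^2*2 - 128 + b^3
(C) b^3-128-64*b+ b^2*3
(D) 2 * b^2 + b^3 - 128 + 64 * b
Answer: B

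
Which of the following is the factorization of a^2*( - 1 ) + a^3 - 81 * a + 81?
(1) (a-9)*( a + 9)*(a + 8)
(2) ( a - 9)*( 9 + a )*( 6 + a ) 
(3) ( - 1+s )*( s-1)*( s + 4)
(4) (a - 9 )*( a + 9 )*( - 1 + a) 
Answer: 4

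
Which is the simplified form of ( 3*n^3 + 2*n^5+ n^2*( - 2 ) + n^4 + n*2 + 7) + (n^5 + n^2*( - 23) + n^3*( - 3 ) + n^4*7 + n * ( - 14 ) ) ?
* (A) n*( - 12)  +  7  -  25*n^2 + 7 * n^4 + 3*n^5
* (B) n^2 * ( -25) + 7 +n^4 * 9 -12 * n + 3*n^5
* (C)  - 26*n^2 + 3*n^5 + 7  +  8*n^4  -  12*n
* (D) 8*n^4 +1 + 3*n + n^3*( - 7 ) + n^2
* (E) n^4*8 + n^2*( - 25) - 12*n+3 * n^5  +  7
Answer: E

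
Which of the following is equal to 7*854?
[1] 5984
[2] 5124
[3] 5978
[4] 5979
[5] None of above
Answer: 3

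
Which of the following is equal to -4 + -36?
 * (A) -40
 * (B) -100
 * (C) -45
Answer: A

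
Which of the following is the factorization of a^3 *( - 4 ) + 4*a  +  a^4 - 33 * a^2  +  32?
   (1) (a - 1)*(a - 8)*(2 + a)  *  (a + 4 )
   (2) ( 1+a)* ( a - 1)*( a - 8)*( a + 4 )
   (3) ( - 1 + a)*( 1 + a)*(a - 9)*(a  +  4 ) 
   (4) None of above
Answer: 2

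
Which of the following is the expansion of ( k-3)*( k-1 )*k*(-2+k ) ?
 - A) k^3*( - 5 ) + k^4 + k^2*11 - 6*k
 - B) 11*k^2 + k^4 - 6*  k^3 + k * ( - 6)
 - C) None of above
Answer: B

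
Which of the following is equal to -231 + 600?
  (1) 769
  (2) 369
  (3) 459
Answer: 2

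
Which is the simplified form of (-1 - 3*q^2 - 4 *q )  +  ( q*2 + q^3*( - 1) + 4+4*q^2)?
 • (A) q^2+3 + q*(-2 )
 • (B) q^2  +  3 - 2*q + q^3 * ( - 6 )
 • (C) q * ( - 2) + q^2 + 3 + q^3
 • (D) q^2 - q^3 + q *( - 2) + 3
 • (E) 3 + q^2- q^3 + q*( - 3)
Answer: D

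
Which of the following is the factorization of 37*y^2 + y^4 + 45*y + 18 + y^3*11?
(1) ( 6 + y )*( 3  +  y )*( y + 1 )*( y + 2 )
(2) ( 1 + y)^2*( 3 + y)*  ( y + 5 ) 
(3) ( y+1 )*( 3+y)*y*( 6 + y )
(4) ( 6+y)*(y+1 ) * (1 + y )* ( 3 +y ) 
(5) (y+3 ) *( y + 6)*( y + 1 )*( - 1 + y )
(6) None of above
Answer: 4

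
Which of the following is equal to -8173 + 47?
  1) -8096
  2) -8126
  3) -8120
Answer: 2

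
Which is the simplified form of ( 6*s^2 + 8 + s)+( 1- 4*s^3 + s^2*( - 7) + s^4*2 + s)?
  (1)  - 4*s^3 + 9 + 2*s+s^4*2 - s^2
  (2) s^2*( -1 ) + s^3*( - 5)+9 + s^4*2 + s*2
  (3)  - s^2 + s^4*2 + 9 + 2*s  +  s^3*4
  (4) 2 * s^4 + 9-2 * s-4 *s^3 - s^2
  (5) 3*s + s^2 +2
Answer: 1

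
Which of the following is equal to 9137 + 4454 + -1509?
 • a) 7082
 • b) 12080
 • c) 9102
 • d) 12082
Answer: d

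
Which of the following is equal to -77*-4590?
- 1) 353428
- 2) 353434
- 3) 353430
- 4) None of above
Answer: 3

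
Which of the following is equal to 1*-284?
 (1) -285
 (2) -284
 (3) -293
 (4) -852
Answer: 2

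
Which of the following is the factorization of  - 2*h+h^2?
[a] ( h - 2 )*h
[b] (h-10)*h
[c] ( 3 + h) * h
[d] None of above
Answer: a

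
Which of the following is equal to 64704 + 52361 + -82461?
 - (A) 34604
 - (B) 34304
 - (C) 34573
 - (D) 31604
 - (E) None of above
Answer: A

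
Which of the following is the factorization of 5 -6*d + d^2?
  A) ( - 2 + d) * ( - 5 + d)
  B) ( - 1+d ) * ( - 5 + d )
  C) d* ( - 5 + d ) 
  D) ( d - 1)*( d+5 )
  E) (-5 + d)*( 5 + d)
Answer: B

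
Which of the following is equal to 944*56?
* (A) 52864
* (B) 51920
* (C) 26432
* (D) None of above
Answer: A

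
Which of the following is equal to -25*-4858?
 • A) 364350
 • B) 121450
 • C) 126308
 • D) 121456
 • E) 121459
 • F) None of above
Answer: B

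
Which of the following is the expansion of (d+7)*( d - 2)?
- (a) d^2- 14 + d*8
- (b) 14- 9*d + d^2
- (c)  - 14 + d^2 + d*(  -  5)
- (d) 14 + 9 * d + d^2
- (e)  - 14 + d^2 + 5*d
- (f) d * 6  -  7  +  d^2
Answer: e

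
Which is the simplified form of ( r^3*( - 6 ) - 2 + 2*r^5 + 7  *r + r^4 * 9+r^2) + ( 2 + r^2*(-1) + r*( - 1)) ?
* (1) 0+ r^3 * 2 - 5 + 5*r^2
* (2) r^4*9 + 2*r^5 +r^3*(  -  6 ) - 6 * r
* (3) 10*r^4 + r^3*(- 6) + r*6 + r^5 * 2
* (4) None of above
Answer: 4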